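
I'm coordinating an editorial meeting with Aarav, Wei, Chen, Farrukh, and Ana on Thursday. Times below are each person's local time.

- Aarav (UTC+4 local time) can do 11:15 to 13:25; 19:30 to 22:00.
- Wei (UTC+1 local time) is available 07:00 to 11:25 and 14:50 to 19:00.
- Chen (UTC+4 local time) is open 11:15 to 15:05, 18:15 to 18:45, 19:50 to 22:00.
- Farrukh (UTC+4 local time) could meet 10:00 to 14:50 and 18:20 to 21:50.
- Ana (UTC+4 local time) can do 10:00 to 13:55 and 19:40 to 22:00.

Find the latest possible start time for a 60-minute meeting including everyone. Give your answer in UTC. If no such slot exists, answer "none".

Aarav in UTC: 07:15-09:25, 15:30-18:00 (subtract 4h to convert from UTC+4).
Wei in UTC: 06:00-10:25, 13:50-18:00 (subtract 1h to convert from UTC+1).
Chen in UTC: 07:15-11:05, 14:15-14:45, 15:50-18:00 (subtract 4h to convert from UTC+4).
Farrukh in UTC: 06:00-10:50, 14:20-17:50 (subtract 4h to convert from UTC+4).
Ana in UTC: 06:00-09:55, 15:40-18:00 (subtract 4h to convert from UTC+4).
Aarav ∩ Wei: 07:15-09:25, 15:30-18:00.
Aarav ∩ Wei ∩ Chen: 07:15-09:25, 15:50-18:00.
Aarav ∩ Wei ∩ Chen ∩ Farrukh: 07:15-09:25, 15:50-17:50.
Aarav ∩ Wei ∩ Chen ∩ Farrukh ∩ Ana: 07:15-09:25, 15:50-17:50.
The last common window of at least 60 minutes is 15:50-17:50; a 60-minute meeting can start as late as 16:50 and still end by 17:50.

16:50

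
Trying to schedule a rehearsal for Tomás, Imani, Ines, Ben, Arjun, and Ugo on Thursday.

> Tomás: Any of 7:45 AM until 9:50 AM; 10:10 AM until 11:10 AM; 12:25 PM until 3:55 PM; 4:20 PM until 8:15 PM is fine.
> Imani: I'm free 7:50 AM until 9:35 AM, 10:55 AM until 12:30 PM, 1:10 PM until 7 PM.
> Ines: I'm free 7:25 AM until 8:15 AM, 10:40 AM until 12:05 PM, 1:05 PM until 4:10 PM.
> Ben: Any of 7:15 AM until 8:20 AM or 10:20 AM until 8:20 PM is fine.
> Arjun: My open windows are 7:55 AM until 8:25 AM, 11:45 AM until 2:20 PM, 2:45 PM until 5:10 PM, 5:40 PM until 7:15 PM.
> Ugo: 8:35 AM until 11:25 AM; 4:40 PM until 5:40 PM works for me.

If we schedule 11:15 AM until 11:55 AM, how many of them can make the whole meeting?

3

Imani, Ines, and Ben can make the full 11:15-11:55 slot — that's 3.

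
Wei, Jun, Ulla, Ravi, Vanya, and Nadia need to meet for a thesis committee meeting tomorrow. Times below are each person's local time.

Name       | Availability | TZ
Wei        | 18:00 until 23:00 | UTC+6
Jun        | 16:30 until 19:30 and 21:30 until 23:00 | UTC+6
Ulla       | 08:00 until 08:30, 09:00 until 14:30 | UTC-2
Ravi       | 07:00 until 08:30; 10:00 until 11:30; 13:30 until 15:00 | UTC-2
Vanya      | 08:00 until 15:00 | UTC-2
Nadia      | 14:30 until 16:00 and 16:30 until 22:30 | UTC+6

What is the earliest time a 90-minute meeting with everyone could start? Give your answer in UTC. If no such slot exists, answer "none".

12:00

Wei in UTC: 12:00-17:00 (subtract 6h to convert from UTC+6).
Jun in UTC: 10:30-13:30, 15:30-17:00 (subtract 6h to convert from UTC+6).
Ulla in UTC: 10:00-10:30, 11:00-16:30 (add 2h to convert from UTC-2).
Ravi in UTC: 09:00-10:30, 12:00-13:30, 15:30-17:00 (add 2h to convert from UTC-2).
Vanya in UTC: 10:00-17:00 (add 2h to convert from UTC-2).
Nadia in UTC: 08:30-10:00, 10:30-16:30 (subtract 6h to convert from UTC+6).
Wei ∩ Jun: 12:00-13:30, 15:30-17:00.
Wei ∩ Jun ∩ Ulla: 12:00-13:30, 15:30-16:30.
Wei ∩ Jun ∩ Ulla ∩ Ravi: 12:00-13:30, 15:30-16:30.
Wei ∩ Jun ∩ Ulla ∩ Ravi ∩ Vanya: 12:00-13:30, 15:30-16:30.
Wei ∩ Jun ∩ Ulla ∩ Ravi ∩ Vanya ∩ Nadia: 12:00-13:30, 15:30-16:30.
The first common window of at least 90 minutes is 12:00-13:30, so the earliest start is 12:00.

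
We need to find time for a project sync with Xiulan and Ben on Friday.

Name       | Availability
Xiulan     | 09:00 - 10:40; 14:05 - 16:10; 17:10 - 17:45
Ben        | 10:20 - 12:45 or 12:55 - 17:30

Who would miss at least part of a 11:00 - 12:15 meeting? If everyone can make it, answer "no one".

Xiulan: not fully free for 11:00-12:15. Ben: free for 11:00-12:15.

Xiulan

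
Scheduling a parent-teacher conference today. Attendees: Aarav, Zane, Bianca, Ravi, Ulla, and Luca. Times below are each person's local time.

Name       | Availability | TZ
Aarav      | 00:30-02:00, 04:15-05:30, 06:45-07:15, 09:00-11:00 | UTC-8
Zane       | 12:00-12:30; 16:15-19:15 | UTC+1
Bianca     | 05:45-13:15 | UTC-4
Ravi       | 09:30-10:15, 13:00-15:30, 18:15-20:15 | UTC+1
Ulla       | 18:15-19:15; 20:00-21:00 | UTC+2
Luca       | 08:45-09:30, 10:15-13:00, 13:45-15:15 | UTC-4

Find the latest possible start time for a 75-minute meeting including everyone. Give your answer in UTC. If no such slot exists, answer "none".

Aarav in UTC: 08:30-10:00, 12:15-13:30, 14:45-15:15, 17:00-19:00 (add 8h to convert from UTC-8).
Zane in UTC: 11:00-11:30, 15:15-18:15 (subtract 1h to convert from UTC+1).
Bianca in UTC: 09:45-17:15 (add 4h to convert from UTC-4).
Ravi in UTC: 08:30-09:15, 12:00-14:30, 17:15-19:15 (subtract 1h to convert from UTC+1).
Ulla in UTC: 16:15-17:15, 18:00-19:00 (subtract 2h to convert from UTC+2).
Luca in UTC: 12:45-13:30, 14:15-17:00, 17:45-19:15 (add 4h to convert from UTC-4).
Aarav ∩ Zane: 17:00-18:15.
Aarav ∩ Zane ∩ Bianca: 17:00-17:15.
Aarav ∩ Zane ∩ Bianca ∩ Ravi: ∅.
Aarav ∩ Zane ∩ Bianca ∩ Ravi ∩ Ulla: ∅.
Aarav ∩ Zane ∩ Bianca ∩ Ravi ∩ Ulla ∩ Luca: ∅.
There is no time when everyone is free.
No common window is at least 75 minutes long.

none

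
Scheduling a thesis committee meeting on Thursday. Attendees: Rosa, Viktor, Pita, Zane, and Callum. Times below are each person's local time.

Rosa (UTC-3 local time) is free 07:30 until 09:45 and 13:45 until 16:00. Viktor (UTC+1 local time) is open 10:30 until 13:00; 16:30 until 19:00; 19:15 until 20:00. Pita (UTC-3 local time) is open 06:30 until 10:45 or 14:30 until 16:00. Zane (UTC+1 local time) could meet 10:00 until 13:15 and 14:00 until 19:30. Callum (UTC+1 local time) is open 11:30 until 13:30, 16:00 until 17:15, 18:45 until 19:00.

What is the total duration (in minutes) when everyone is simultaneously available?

105

Rosa in UTC: 10:30-12:45, 16:45-19:00 (add 3h to convert from UTC-3).
Viktor in UTC: 09:30-12:00, 15:30-18:00, 18:15-19:00 (subtract 1h to convert from UTC+1).
Pita in UTC: 09:30-13:45, 17:30-19:00 (add 3h to convert from UTC-3).
Zane in UTC: 09:00-12:15, 13:00-18:30 (subtract 1h to convert from UTC+1).
Callum in UTC: 10:30-12:30, 15:00-16:15, 17:45-18:00 (subtract 1h to convert from UTC+1).
Rosa ∩ Viktor: 10:30-12:00, 16:45-18:00, 18:15-19:00.
Rosa ∩ Viktor ∩ Pita: 10:30-12:00, 17:30-18:00, 18:15-19:00.
Rosa ∩ Viktor ∩ Pita ∩ Zane: 10:30-12:00, 17:30-18:00, 18:15-18:30.
Rosa ∩ Viktor ∩ Pita ∩ Zane ∩ Callum: 10:30-12:00, 17:45-18:00.
Summing the common windows: 90 + 15 = 105 minutes.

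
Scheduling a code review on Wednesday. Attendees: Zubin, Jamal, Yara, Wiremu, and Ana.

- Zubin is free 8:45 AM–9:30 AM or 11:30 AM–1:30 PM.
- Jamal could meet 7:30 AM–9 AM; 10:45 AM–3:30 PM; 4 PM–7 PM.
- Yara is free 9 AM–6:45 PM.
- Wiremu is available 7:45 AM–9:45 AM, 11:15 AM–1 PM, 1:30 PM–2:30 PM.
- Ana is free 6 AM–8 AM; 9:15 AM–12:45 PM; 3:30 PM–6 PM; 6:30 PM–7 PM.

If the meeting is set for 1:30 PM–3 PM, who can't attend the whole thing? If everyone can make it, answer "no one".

Ana, Wiremu, Zubin

Zubin: not fully free for 13:30-15:00. Jamal: free for 13:30-15:00. Yara: free for 13:30-15:00. Wiremu: not fully free for 13:30-15:00. Ana: not fully free for 13:30-15:00.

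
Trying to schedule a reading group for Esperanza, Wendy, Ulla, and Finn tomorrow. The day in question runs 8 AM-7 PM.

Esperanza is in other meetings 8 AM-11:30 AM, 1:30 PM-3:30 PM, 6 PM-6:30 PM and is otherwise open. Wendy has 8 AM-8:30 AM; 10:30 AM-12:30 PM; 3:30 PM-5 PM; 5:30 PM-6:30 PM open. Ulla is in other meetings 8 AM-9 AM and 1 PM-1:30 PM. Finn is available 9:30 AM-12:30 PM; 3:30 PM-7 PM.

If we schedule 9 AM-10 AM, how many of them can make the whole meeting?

Esperanza free: 11:30-13:30, 15:30-18:00, 18:30-19:00 (invert busy blocks within the working day).
Wendy free: 08:00-08:30, 10:30-12:30, 15:30-17:00, 17:30-18:30.
Ulla free: 09:00-13:00, 13:30-19:00 (invert busy blocks within the working day).
Finn free: 09:30-12:30, 15:30-19:00.
Ulla can make the full 09:00-10:00 slot — that's 1.

1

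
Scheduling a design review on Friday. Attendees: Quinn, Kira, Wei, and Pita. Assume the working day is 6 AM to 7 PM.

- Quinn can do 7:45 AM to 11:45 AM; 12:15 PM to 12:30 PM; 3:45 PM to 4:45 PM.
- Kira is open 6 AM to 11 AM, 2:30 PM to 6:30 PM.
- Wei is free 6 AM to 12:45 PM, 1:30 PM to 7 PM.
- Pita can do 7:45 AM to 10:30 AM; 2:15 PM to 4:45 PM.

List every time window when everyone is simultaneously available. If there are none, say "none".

07:45-10:30, 15:45-16:45

Quinn ∩ Kira: 07:45-11:00, 15:45-16:45.
Quinn ∩ Kira ∩ Wei: 07:45-11:00, 15:45-16:45.
Quinn ∩ Kira ∩ Wei ∩ Pita: 07:45-10:30, 15:45-16:45.
Those are the intersection windows.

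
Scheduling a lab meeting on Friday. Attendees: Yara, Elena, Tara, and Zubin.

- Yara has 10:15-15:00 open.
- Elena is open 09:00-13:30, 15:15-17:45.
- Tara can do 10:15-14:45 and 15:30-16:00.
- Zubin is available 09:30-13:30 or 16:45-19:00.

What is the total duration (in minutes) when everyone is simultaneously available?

195

Yara ∩ Elena: 10:15-13:30.
Yara ∩ Elena ∩ Tara: 10:15-13:30.
Yara ∩ Elena ∩ Tara ∩ Zubin: 10:15-13:30.
That's a single block of 195 minutes.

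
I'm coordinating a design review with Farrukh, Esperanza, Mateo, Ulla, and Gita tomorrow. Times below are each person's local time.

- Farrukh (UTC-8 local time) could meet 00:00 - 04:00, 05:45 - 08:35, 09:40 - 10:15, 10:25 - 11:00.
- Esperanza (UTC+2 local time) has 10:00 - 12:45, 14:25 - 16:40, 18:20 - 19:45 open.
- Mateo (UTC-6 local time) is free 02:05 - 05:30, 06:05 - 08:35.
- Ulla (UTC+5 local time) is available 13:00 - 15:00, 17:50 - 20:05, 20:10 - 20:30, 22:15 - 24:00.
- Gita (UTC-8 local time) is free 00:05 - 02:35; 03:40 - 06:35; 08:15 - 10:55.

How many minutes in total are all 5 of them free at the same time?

165

Farrukh in UTC: 08:00-12:00, 13:45-16:35, 17:40-18:15, 18:25-19:00 (add 8h to convert from UTC-8).
Esperanza in UTC: 08:00-10:45, 12:25-14:40, 16:20-17:45 (subtract 2h to convert from UTC+2).
Mateo in UTC: 08:05-11:30, 12:05-14:35 (add 6h to convert from UTC-6).
Ulla in UTC: 08:00-10:00, 12:50-15:05, 15:10-15:30, 17:15-19:00 (subtract 5h to convert from UTC+5).
Gita in UTC: 08:05-10:35, 11:40-14:35, 16:15-18:55 (add 8h to convert from UTC-8).
Farrukh ∩ Esperanza: 08:00-10:45, 13:45-14:40, 16:20-16:35, 17:40-17:45.
Farrukh ∩ Esperanza ∩ Mateo: 08:05-10:45, 13:45-14:35.
Farrukh ∩ Esperanza ∩ Mateo ∩ Ulla: 08:05-10:00, 13:45-14:35.
Farrukh ∩ Esperanza ∩ Mateo ∩ Ulla ∩ Gita: 08:05-10:00, 13:45-14:35.
Summing the common windows: 115 + 50 = 165 minutes.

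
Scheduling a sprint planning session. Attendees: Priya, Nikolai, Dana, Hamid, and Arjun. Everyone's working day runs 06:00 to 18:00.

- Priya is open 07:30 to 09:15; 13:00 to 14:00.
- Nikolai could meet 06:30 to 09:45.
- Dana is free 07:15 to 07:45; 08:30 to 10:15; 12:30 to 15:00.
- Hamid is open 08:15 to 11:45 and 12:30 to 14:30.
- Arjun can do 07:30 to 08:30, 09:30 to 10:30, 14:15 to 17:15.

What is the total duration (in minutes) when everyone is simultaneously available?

0

Priya ∩ Nikolai: 07:30-09:15.
Priya ∩ Nikolai ∩ Dana: 07:30-07:45, 08:30-09:15.
Priya ∩ Nikolai ∩ Dana ∩ Hamid: 08:30-09:15.
Priya ∩ Nikolai ∩ Dana ∩ Hamid ∩ Arjun: ∅.
There is no time when everyone is free.
There is no common window, so the total is 0 minutes.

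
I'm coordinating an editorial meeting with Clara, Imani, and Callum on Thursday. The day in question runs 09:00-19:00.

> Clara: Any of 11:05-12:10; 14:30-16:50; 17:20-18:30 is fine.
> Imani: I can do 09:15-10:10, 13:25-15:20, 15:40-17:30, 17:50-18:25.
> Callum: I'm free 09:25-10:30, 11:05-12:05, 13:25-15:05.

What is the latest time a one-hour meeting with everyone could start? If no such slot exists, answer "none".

none

Clara ∩ Imani: 14:30-15:20, 15:40-16:50, 17:20-17:30, 17:50-18:25.
Clara ∩ Imani ∩ Callum: 14:30-15:05.
No common window is at least 60 minutes long.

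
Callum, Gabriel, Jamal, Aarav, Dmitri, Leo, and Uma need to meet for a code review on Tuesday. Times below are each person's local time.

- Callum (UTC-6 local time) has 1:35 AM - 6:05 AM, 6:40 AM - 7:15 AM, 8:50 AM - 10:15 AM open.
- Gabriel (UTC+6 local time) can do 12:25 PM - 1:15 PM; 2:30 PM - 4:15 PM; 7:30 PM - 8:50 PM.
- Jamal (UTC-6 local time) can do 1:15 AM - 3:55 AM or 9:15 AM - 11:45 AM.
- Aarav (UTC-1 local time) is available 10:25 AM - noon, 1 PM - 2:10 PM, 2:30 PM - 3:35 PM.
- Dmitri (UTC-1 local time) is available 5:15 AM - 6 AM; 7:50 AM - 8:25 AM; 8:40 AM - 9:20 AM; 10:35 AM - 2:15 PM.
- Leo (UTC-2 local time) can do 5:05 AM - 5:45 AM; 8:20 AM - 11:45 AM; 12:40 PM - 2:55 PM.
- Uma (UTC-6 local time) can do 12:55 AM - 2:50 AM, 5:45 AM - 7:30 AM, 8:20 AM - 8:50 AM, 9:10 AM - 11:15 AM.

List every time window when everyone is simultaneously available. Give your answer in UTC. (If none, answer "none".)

none

Callum in UTC: 07:35-12:05, 12:40-13:15, 14:50-16:15 (add 6h to convert from UTC-6).
Gabriel in UTC: 06:25-07:15, 08:30-10:15, 13:30-14:50 (subtract 6h to convert from UTC+6).
Jamal in UTC: 07:15-09:55, 15:15-17:45 (add 6h to convert from UTC-6).
Aarav in UTC: 11:25-13:00, 14:00-15:10, 15:30-16:35 (add 1h to convert from UTC-1).
Dmitri in UTC: 06:15-07:00, 08:50-09:25, 09:40-10:20, 11:35-15:15 (add 1h to convert from UTC-1).
Leo in UTC: 07:05-07:45, 10:20-13:45, 14:40-16:55 (add 2h to convert from UTC-2).
Uma in UTC: 06:55-08:50, 11:45-13:30, 14:20-14:50, 15:10-17:15 (add 6h to convert from UTC-6).
Callum ∩ Gabriel: 08:30-10:15.
Callum ∩ Gabriel ∩ Jamal: 08:30-09:55.
Callum ∩ Gabriel ∩ Jamal ∩ Aarav: ∅.
Callum ∩ Gabriel ∩ Jamal ∩ Aarav ∩ Dmitri: ∅.
Callum ∩ Gabriel ∩ Jamal ∩ Aarav ∩ Dmitri ∩ Leo: ∅.
Callum ∩ Gabriel ∩ Jamal ∩ Aarav ∩ Dmitri ∩ Leo ∩ Uma: ∅.
There is no time when everyone is free.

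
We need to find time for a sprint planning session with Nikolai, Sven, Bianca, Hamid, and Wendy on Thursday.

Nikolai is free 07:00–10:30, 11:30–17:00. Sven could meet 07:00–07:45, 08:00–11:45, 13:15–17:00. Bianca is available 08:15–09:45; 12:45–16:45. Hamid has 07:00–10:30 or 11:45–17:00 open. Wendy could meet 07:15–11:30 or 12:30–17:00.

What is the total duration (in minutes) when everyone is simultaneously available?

Nikolai ∩ Sven: 07:00-07:45, 08:00-10:30, 11:30-11:45, 13:15-17:00.
Nikolai ∩ Sven ∩ Bianca: 08:15-09:45, 13:15-16:45.
Nikolai ∩ Sven ∩ Bianca ∩ Hamid: 08:15-09:45, 13:15-16:45.
Nikolai ∩ Sven ∩ Bianca ∩ Hamid ∩ Wendy: 08:15-09:45, 13:15-16:45.
Those are the intersection windows.
Summing the common windows: 90 + 210 = 300 minutes.

300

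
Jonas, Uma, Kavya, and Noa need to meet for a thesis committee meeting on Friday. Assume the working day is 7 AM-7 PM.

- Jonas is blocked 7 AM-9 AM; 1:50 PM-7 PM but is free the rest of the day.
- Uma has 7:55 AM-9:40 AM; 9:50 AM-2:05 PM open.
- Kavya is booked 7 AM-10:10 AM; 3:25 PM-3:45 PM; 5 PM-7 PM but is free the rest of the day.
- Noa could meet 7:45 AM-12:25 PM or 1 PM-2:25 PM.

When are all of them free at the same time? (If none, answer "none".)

10:10-12:25, 13:00-13:50

Jonas free: 09:00-13:50 (invert busy blocks within the working day).
Uma free: 07:55-09:40, 09:50-14:05.
Kavya free: 10:10-15:25, 15:45-17:00 (invert busy blocks within the working day).
Noa free: 07:45-12:25, 13:00-14:25.
Jonas ∩ Uma: 09:00-09:40, 09:50-13:50.
Jonas ∩ Uma ∩ Kavya: 10:10-13:50.
Jonas ∩ Uma ∩ Kavya ∩ Noa: 10:10-12:25, 13:00-13:50.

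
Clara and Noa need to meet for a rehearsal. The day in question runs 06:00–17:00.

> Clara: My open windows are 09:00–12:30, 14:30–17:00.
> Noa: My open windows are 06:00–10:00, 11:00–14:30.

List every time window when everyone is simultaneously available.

Clara ∩ Noa: 09:00-10:00, 11:00-12:30.
Those are the intersection windows.

09:00-10:00, 11:00-12:30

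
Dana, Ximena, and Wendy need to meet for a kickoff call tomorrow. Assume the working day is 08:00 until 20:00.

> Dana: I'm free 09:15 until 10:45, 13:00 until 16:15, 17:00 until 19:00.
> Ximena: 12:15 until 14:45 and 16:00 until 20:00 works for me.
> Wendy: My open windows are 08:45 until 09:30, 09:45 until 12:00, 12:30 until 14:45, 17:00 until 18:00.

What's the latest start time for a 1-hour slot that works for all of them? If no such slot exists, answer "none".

17:00

Dana ∩ Ximena: 13:00-14:45, 16:00-16:15, 17:00-19:00.
Dana ∩ Ximena ∩ Wendy: 13:00-14:45, 17:00-18:00.
The last common window of at least 60 minutes is 17:00-18:00; a 60-minute meeting can start as late as 17:00 and still end by 18:00.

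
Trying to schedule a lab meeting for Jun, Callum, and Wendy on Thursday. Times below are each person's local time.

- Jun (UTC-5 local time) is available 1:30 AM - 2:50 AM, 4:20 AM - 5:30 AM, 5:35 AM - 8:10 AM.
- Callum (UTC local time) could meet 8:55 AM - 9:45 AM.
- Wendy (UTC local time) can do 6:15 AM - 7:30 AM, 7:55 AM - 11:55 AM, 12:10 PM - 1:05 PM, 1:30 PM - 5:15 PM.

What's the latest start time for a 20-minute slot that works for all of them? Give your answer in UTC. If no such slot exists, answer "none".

Jun in UTC: 06:30-07:50, 09:20-10:30, 10:35-13:10 (add 5h to convert from UTC-5).
Callum in UTC: 08:55-09:45.
Wendy in UTC: 06:15-07:30, 07:55-11:55, 12:10-13:05, 13:30-17:15.
Jun ∩ Callum: 09:20-09:45.
Jun ∩ Callum ∩ Wendy: 09:20-09:45.
So the common availability across everyone is 09:20-09:45.
The last common window of at least 20 minutes is 09:20-09:45; a 20-minute meeting can start as late as 09:25 and still end by 09:45.

09:25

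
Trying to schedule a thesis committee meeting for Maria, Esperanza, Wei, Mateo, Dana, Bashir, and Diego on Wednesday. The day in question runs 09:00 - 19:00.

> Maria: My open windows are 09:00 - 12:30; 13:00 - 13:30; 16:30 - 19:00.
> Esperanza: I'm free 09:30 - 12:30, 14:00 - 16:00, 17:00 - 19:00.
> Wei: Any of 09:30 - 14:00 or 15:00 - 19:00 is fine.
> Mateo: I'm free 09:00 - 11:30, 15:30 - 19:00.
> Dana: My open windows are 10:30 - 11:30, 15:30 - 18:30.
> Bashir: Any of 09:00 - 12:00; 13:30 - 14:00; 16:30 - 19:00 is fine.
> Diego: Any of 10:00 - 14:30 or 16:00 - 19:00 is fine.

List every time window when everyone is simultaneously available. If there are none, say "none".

10:30-11:30, 17:00-18:30

Maria ∩ Esperanza: 09:30-12:30, 17:00-19:00.
Maria ∩ Esperanza ∩ Wei: 09:30-12:30, 17:00-19:00.
Maria ∩ Esperanza ∩ Wei ∩ Mateo: 09:30-11:30, 17:00-19:00.
Maria ∩ Esperanza ∩ Wei ∩ Mateo ∩ Dana: 10:30-11:30, 17:00-18:30.
Maria ∩ Esperanza ∩ Wei ∩ Mateo ∩ Dana ∩ Bashir: 10:30-11:30, 17:00-18:30.
Maria ∩ Esperanza ∩ Wei ∩ Mateo ∩ Dana ∩ Bashir ∩ Diego: 10:30-11:30, 17:00-18:30.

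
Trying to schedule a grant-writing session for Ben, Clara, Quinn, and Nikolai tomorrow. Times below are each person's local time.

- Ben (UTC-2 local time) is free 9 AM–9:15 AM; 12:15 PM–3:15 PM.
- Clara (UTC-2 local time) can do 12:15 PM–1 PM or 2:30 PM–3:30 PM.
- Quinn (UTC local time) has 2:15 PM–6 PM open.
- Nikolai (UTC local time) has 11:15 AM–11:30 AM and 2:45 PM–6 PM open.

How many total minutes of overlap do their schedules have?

60

Ben in UTC: 11:00-11:15, 14:15-17:15 (add 2h to convert from UTC-2).
Clara in UTC: 14:15-15:00, 16:30-17:30 (add 2h to convert from UTC-2).
Quinn in UTC: 14:15-18:00.
Nikolai in UTC: 11:15-11:30, 14:45-18:00.
Ben ∩ Clara: 14:15-15:00, 16:30-17:15.
Ben ∩ Clara ∩ Quinn: 14:15-15:00, 16:30-17:15.
Ben ∩ Clara ∩ Quinn ∩ Nikolai: 14:45-15:00, 16:30-17:15.
Those are the intersection windows.
Summing the common windows: 15 + 45 = 60 minutes.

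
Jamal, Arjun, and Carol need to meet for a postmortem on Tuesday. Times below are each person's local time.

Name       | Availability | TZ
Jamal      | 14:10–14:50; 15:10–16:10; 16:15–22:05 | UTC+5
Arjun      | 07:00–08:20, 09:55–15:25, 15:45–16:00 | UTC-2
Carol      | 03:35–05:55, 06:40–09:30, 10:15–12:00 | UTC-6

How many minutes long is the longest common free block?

170

Jamal in UTC: 09:10-09:50, 10:10-11:10, 11:15-17:05 (subtract 5h to convert from UTC+5).
Arjun in UTC: 09:00-10:20, 11:55-17:25, 17:45-18:00 (add 2h to convert from UTC-2).
Carol in UTC: 09:35-11:55, 12:40-15:30, 16:15-18:00 (add 6h to convert from UTC-6).
Jamal ∩ Arjun: 09:10-09:50, 10:10-10:20, 11:55-17:05.
Jamal ∩ Arjun ∩ Carol: 09:35-09:50, 10:10-10:20, 12:40-15:30, 16:15-17:05.
The longest is 12:40-15:30 at 170 minutes.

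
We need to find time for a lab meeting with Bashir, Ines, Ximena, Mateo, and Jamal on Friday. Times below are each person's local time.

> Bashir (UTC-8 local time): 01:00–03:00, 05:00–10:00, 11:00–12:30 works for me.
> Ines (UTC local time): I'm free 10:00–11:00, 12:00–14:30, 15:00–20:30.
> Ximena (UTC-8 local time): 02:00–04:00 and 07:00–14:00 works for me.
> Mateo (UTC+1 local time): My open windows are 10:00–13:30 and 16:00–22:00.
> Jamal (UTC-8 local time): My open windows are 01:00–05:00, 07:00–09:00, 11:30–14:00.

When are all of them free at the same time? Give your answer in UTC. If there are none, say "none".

Bashir in UTC: 09:00-11:00, 13:00-18:00, 19:00-20:30 (add 8h to convert from UTC-8).
Ines in UTC: 10:00-11:00, 12:00-14:30, 15:00-20:30.
Ximena in UTC: 10:00-12:00, 15:00-22:00 (add 8h to convert from UTC-8).
Mateo in UTC: 09:00-12:30, 15:00-21:00 (subtract 1h to convert from UTC+1).
Jamal in UTC: 09:00-13:00, 15:00-17:00, 19:30-22:00 (add 8h to convert from UTC-8).
Bashir ∩ Ines: 10:00-11:00, 13:00-14:30, 15:00-18:00, 19:00-20:30.
Bashir ∩ Ines ∩ Ximena: 10:00-11:00, 15:00-18:00, 19:00-20:30.
Bashir ∩ Ines ∩ Ximena ∩ Mateo: 10:00-11:00, 15:00-18:00, 19:00-20:30.
Bashir ∩ Ines ∩ Ximena ∩ Mateo ∩ Jamal: 10:00-11:00, 15:00-17:00, 19:30-20:30.

10:00-11:00, 15:00-17:00, 19:30-20:30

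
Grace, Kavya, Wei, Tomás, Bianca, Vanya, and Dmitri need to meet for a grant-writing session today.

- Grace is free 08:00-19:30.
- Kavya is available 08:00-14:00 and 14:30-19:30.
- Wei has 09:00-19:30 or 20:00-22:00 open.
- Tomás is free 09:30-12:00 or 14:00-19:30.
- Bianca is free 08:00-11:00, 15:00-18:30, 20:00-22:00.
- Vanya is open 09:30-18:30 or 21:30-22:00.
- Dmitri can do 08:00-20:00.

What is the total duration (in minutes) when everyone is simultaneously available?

300

Grace ∩ Kavya: 08:00-14:00, 14:30-19:30.
Grace ∩ Kavya ∩ Wei: 09:00-14:00, 14:30-19:30.
Grace ∩ Kavya ∩ Wei ∩ Tomás: 09:30-12:00, 14:30-19:30.
Grace ∩ Kavya ∩ Wei ∩ Tomás ∩ Bianca: 09:30-11:00, 15:00-18:30.
Grace ∩ Kavya ∩ Wei ∩ Tomás ∩ Bianca ∩ Vanya: 09:30-11:00, 15:00-18:30.
Grace ∩ Kavya ∩ Wei ∩ Tomás ∩ Bianca ∩ Vanya ∩ Dmitri: 09:30-11:00, 15:00-18:30.
So the common availability across everyone is 09:30-11:00, 15:00-18:30.
Summing the common windows: 90 + 210 = 300 minutes.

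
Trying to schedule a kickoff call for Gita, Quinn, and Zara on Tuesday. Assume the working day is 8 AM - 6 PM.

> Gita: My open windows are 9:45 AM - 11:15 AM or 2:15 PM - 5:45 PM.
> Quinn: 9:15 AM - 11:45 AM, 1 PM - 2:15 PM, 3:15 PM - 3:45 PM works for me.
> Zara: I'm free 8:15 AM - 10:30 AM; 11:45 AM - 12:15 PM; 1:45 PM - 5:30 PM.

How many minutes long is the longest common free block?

Gita ∩ Quinn: 09:45-11:15, 15:15-15:45.
Gita ∩ Quinn ∩ Zara: 09:45-10:30, 15:15-15:45.
Those are the intersection windows.
The longest is 09:45-10:30 at 45 minutes.

45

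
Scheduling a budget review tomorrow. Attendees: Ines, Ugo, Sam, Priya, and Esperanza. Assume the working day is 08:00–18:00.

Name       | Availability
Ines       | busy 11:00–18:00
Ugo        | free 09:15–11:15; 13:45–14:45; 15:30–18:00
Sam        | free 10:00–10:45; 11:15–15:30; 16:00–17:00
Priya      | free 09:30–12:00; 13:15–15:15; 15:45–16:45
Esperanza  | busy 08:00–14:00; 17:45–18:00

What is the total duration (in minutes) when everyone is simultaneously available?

Ines free: 08:00-11:00 (invert busy blocks within the working day).
Ugo free: 09:15-11:15, 13:45-14:45, 15:30-18:00.
Sam free: 10:00-10:45, 11:15-15:30, 16:00-17:00.
Priya free: 09:30-12:00, 13:15-15:15, 15:45-16:45.
Esperanza free: 14:00-17:45 (invert busy blocks within the working day).
Ines ∩ Ugo: 09:15-11:00.
Ines ∩ Ugo ∩ Sam: 10:00-10:45.
Ines ∩ Ugo ∩ Sam ∩ Priya: 10:00-10:45.
Ines ∩ Ugo ∩ Sam ∩ Priya ∩ Esperanza: ∅.
There is no time when everyone is free.
There is no common window, so the total is 0 minutes.

0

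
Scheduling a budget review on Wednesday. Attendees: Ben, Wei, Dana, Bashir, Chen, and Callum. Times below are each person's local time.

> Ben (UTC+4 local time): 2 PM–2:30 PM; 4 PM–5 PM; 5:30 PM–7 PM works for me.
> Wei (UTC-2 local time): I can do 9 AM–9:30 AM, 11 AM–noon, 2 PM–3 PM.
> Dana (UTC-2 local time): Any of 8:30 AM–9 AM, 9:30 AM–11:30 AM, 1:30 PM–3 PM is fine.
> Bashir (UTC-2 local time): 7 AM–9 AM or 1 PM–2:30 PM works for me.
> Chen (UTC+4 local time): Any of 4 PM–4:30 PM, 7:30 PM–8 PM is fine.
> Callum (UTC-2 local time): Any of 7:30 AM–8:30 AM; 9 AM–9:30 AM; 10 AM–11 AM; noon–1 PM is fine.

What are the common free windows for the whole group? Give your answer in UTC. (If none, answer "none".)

none

Ben in UTC: 10:00-10:30, 12:00-13:00, 13:30-15:00 (subtract 4h to convert from UTC+4).
Wei in UTC: 11:00-11:30, 13:00-14:00, 16:00-17:00 (add 2h to convert from UTC-2).
Dana in UTC: 10:30-11:00, 11:30-13:30, 15:30-17:00 (add 2h to convert from UTC-2).
Bashir in UTC: 09:00-11:00, 15:00-16:30 (add 2h to convert from UTC-2).
Chen in UTC: 12:00-12:30, 15:30-16:00 (subtract 4h to convert from UTC+4).
Callum in UTC: 09:30-10:30, 11:00-11:30, 12:00-13:00, 14:00-15:00 (add 2h to convert from UTC-2).
Ben ∩ Wei: 13:30-14:00.
Ben ∩ Wei ∩ Dana: ∅.
Ben ∩ Wei ∩ Dana ∩ Bashir: ∅.
Ben ∩ Wei ∩ Dana ∩ Bashir ∩ Chen: ∅.
Ben ∩ Wei ∩ Dana ∩ Bashir ∩ Chen ∩ Callum: ∅.
There is no time when everyone is free.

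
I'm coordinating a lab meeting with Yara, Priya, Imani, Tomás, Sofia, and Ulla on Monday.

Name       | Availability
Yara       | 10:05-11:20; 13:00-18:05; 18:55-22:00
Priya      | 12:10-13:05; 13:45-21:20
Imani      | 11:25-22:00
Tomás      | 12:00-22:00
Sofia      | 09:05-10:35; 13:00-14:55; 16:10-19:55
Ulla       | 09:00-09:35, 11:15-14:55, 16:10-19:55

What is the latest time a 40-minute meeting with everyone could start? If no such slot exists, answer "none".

Yara ∩ Priya: 13:00-13:05, 13:45-18:05, 18:55-21:20.
Yara ∩ Priya ∩ Imani: 13:00-13:05, 13:45-18:05, 18:55-21:20.
Yara ∩ Priya ∩ Imani ∩ Tomás: 13:00-13:05, 13:45-18:05, 18:55-21:20.
Yara ∩ Priya ∩ Imani ∩ Tomás ∩ Sofia: 13:00-13:05, 13:45-14:55, 16:10-18:05, 18:55-19:55.
Yara ∩ Priya ∩ Imani ∩ Tomás ∩ Sofia ∩ Ulla: 13:00-13:05, 13:45-14:55, 16:10-18:05, 18:55-19:55.
The last common window of at least 40 minutes is 18:55-19:55; a 40-minute meeting can start as late as 19:15 and still end by 19:55.

19:15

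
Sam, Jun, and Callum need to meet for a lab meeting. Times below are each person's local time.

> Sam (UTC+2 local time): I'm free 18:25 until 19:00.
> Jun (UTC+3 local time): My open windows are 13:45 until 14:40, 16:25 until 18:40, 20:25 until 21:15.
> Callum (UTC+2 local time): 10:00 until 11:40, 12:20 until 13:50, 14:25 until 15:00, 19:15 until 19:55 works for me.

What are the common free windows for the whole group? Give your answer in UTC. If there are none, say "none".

none

Sam in UTC: 16:25-17:00 (subtract 2h to convert from UTC+2).
Jun in UTC: 10:45-11:40, 13:25-15:40, 17:25-18:15 (subtract 3h to convert from UTC+3).
Callum in UTC: 08:00-09:40, 10:20-11:50, 12:25-13:00, 17:15-17:55 (subtract 2h to convert from UTC+2).
Sam ∩ Jun: ∅.
Sam ∩ Jun ∩ Callum: ∅.
There is no time when everyone is free.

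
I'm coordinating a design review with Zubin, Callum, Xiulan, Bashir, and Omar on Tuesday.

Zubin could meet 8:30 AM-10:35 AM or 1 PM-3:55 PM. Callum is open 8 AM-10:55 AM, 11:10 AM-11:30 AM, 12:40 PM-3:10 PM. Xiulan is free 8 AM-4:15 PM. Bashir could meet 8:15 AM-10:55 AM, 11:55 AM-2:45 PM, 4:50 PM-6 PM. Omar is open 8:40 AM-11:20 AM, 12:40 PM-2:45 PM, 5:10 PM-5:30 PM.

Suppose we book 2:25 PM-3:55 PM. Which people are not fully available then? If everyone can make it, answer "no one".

Zubin: free for 14:25-15:55. Callum: not fully free for 14:25-15:55. Xiulan: free for 14:25-15:55. Bashir: not fully free for 14:25-15:55. Omar: not fully free for 14:25-15:55.

Bashir, Callum, Omar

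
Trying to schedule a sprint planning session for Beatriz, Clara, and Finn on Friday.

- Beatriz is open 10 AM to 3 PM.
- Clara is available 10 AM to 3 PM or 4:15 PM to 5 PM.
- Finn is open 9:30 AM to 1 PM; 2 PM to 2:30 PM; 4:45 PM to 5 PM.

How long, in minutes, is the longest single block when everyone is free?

Beatriz ∩ Clara: 10:00-15:00.
Beatriz ∩ Clara ∩ Finn: 10:00-13:00, 14:00-14:30.
The longest is 10:00-13:00 at 180 minutes.

180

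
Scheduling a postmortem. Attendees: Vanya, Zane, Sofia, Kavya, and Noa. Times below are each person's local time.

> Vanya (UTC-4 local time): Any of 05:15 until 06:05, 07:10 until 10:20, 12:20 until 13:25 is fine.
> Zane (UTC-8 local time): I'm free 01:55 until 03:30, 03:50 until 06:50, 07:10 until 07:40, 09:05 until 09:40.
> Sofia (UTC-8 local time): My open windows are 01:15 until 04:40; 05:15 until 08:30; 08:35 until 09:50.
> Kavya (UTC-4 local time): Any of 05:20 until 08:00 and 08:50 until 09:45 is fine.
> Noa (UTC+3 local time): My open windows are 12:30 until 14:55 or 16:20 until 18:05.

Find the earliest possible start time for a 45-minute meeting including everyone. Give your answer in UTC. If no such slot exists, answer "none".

Vanya in UTC: 09:15-10:05, 11:10-14:20, 16:20-17:25 (add 4h to convert from UTC-4).
Zane in UTC: 09:55-11:30, 11:50-14:50, 15:10-15:40, 17:05-17:40 (add 8h to convert from UTC-8).
Sofia in UTC: 09:15-12:40, 13:15-16:30, 16:35-17:50 (add 8h to convert from UTC-8).
Kavya in UTC: 09:20-12:00, 12:50-13:45 (add 4h to convert from UTC-4).
Noa in UTC: 09:30-11:55, 13:20-15:05 (subtract 3h to convert from UTC+3).
Vanya ∩ Zane: 09:55-10:05, 11:10-11:30, 11:50-14:20, 17:05-17:25.
Vanya ∩ Zane ∩ Sofia: 09:55-10:05, 11:10-11:30, 11:50-12:40, 13:15-14:20, 17:05-17:25.
Vanya ∩ Zane ∩ Sofia ∩ Kavya: 09:55-10:05, 11:10-11:30, 11:50-12:00, 13:15-13:45.
Vanya ∩ Zane ∩ Sofia ∩ Kavya ∩ Noa: 09:55-10:05, 11:10-11:30, 11:50-11:55, 13:20-13:45.
So the common availability across everyone is 09:55-10:05, 11:10-11:30, 11:50-11:55, 13:20-13:45.
No common window is at least 45 minutes long.

none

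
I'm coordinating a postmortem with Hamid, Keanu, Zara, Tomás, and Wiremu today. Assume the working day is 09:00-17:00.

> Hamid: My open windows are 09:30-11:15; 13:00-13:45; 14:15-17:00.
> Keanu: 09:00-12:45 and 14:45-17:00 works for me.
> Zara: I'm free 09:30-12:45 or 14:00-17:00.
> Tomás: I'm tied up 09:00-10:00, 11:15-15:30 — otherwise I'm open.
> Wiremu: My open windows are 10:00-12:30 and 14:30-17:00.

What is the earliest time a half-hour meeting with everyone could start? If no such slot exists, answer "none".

Hamid free: 09:30-11:15, 13:00-13:45, 14:15-17:00.
Keanu free: 09:00-12:45, 14:45-17:00.
Zara free: 09:30-12:45, 14:00-17:00.
Tomás free: 10:00-11:15, 15:30-17:00 (invert busy blocks within the working day).
Wiremu free: 10:00-12:30, 14:30-17:00.
Hamid ∩ Keanu: 09:30-11:15, 14:45-17:00.
Hamid ∩ Keanu ∩ Zara: 09:30-11:15, 14:45-17:00.
Hamid ∩ Keanu ∩ Zara ∩ Tomás: 10:00-11:15, 15:30-17:00.
Hamid ∩ Keanu ∩ Zara ∩ Tomás ∩ Wiremu: 10:00-11:15, 15:30-17:00.
The first common window of at least 30 minutes is 10:00-11:15, so the earliest start is 10:00.

10:00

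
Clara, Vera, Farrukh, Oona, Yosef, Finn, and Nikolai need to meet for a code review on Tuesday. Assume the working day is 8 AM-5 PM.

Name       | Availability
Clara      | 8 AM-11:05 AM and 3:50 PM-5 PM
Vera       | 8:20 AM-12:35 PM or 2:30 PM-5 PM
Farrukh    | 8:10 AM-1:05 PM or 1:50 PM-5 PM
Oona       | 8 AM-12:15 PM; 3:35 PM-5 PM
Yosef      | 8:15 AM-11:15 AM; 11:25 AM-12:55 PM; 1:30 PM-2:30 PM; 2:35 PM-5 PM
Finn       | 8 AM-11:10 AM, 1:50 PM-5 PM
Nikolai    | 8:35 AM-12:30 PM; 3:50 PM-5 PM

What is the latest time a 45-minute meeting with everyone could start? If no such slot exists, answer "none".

Clara ∩ Vera: 08:20-11:05, 15:50-17:00.
Clara ∩ Vera ∩ Farrukh: 08:20-11:05, 15:50-17:00.
Clara ∩ Vera ∩ Farrukh ∩ Oona: 08:20-11:05, 15:50-17:00.
Clara ∩ Vera ∩ Farrukh ∩ Oona ∩ Yosef: 08:20-11:05, 15:50-17:00.
Clara ∩ Vera ∩ Farrukh ∩ Oona ∩ Yosef ∩ Finn: 08:20-11:05, 15:50-17:00.
Clara ∩ Vera ∩ Farrukh ∩ Oona ∩ Yosef ∩ Finn ∩ Nikolai: 08:35-11:05, 15:50-17:00.
The last common window of at least 45 minutes is 15:50-17:00; a 45-minute meeting can start as late as 16:15 and still end by 17:00.

16:15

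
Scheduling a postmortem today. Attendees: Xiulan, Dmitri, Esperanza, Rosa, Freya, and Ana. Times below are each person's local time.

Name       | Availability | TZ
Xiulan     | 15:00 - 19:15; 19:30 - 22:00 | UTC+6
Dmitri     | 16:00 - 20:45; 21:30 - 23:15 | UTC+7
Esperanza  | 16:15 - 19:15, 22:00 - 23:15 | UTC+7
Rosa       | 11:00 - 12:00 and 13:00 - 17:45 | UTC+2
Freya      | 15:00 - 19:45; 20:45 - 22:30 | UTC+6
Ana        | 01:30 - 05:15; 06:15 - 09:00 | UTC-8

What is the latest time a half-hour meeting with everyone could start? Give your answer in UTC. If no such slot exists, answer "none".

Xiulan in UTC: 09:00-13:15, 13:30-16:00 (subtract 6h to convert from UTC+6).
Dmitri in UTC: 09:00-13:45, 14:30-16:15 (subtract 7h to convert from UTC+7).
Esperanza in UTC: 09:15-12:15, 15:00-16:15 (subtract 7h to convert from UTC+7).
Rosa in UTC: 09:00-10:00, 11:00-15:45 (subtract 2h to convert from UTC+2).
Freya in UTC: 09:00-13:45, 14:45-16:30 (subtract 6h to convert from UTC+6).
Ana in UTC: 09:30-13:15, 14:15-17:00 (add 8h to convert from UTC-8).
Xiulan ∩ Dmitri: 09:00-13:15, 13:30-13:45, 14:30-16:00.
Xiulan ∩ Dmitri ∩ Esperanza: 09:15-12:15, 15:00-16:00.
Xiulan ∩ Dmitri ∩ Esperanza ∩ Rosa: 09:15-10:00, 11:00-12:15, 15:00-15:45.
Xiulan ∩ Dmitri ∩ Esperanza ∩ Rosa ∩ Freya: 09:15-10:00, 11:00-12:15, 15:00-15:45.
Xiulan ∩ Dmitri ∩ Esperanza ∩ Rosa ∩ Freya ∩ Ana: 09:30-10:00, 11:00-12:15, 15:00-15:45.
So the common availability across everyone is 09:30-10:00, 11:00-12:15, 15:00-15:45.
The last common window of at least 30 minutes is 15:00-15:45; a 30-minute meeting can start as late as 15:15 and still end by 15:45.

15:15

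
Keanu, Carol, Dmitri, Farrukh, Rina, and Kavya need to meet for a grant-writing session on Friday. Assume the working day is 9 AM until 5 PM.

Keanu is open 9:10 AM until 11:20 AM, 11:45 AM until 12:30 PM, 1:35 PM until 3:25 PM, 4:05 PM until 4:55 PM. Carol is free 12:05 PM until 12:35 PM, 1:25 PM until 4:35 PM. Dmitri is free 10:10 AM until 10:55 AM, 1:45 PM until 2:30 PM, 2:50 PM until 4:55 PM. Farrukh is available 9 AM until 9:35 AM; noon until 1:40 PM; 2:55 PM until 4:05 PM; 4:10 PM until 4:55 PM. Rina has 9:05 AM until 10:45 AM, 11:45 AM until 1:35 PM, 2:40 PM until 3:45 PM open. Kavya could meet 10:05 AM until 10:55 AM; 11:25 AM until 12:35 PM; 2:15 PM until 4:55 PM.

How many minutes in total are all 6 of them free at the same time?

30

Keanu ∩ Carol: 12:05-12:30, 13:35-15:25, 16:05-16:35.
Keanu ∩ Carol ∩ Dmitri: 13:45-14:30, 14:50-15:25, 16:05-16:35.
Keanu ∩ Carol ∩ Dmitri ∩ Farrukh: 14:55-15:25, 16:10-16:35.
Keanu ∩ Carol ∩ Dmitri ∩ Farrukh ∩ Rina: 14:55-15:25.
Keanu ∩ Carol ∩ Dmitri ∩ Farrukh ∩ Rina ∩ Kavya: 14:55-15:25.
That's a single block of 30 minutes.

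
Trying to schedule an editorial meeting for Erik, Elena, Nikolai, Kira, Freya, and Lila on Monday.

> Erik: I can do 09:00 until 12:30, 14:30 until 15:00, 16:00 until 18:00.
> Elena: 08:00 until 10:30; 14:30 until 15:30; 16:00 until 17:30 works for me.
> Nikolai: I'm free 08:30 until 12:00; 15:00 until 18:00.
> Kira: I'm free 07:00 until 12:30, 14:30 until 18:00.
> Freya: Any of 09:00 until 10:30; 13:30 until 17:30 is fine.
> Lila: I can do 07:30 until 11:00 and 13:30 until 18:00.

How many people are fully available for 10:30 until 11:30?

3

Erik, Nikolai, and Kira can make the full 10:30-11:30 slot — that's 3.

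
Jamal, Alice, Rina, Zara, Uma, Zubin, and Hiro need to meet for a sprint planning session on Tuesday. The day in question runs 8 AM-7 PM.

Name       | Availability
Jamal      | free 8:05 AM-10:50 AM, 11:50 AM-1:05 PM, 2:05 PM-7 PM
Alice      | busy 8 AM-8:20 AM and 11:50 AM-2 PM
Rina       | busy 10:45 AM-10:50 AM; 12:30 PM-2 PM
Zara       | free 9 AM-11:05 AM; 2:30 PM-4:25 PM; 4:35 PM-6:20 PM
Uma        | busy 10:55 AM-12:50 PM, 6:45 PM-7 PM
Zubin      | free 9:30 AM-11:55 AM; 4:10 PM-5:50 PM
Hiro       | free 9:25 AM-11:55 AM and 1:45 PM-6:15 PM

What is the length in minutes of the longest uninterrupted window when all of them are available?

Jamal free: 08:05-10:50, 11:50-13:05, 14:05-19:00.
Alice free: 08:20-11:50, 14:00-19:00 (invert busy blocks within the working day).
Rina free: 08:00-10:45, 10:50-12:30, 14:00-19:00 (invert busy blocks within the working day).
Zara free: 09:00-11:05, 14:30-16:25, 16:35-18:20.
Uma free: 08:00-10:55, 12:50-18:45 (invert busy blocks within the working day).
Zubin free: 09:30-11:55, 16:10-17:50.
Hiro free: 09:25-11:55, 13:45-18:15.
Jamal ∩ Alice: 08:20-10:50, 14:05-19:00.
Jamal ∩ Alice ∩ Rina: 08:20-10:45, 14:05-19:00.
Jamal ∩ Alice ∩ Rina ∩ Zara: 09:00-10:45, 14:30-16:25, 16:35-18:20.
Jamal ∩ Alice ∩ Rina ∩ Zara ∩ Uma: 09:00-10:45, 14:30-16:25, 16:35-18:20.
Jamal ∩ Alice ∩ Rina ∩ Zara ∩ Uma ∩ Zubin: 09:30-10:45, 16:10-16:25, 16:35-17:50.
Jamal ∩ Alice ∩ Rina ∩ Zara ∩ Uma ∩ Zubin ∩ Hiro: 09:30-10:45, 16:10-16:25, 16:35-17:50.
The longest is 09:30-10:45 at 75 minutes.

75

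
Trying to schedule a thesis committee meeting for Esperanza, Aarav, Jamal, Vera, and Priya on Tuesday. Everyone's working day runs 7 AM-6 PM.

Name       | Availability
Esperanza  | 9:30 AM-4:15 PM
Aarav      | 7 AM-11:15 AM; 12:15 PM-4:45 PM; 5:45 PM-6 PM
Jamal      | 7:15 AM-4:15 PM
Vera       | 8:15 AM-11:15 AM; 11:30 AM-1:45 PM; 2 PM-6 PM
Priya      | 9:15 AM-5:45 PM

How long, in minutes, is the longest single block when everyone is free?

135

Esperanza ∩ Aarav: 09:30-11:15, 12:15-16:15.
Esperanza ∩ Aarav ∩ Jamal: 09:30-11:15, 12:15-16:15.
Esperanza ∩ Aarav ∩ Jamal ∩ Vera: 09:30-11:15, 12:15-13:45, 14:00-16:15.
Esperanza ∩ Aarav ∩ Jamal ∩ Vera ∩ Priya: 09:30-11:15, 12:15-13:45, 14:00-16:15.
The longest is 14:00-16:15 at 135 minutes.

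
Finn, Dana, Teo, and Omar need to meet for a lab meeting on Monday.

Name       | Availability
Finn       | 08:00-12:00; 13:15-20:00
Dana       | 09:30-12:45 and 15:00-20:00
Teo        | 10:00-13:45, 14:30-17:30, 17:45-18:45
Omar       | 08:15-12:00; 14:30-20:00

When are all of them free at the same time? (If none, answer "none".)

10:00-12:00, 15:00-17:30, 17:45-18:45

Finn ∩ Dana: 09:30-12:00, 15:00-20:00.
Finn ∩ Dana ∩ Teo: 10:00-12:00, 15:00-17:30, 17:45-18:45.
Finn ∩ Dana ∩ Teo ∩ Omar: 10:00-12:00, 15:00-17:30, 17:45-18:45.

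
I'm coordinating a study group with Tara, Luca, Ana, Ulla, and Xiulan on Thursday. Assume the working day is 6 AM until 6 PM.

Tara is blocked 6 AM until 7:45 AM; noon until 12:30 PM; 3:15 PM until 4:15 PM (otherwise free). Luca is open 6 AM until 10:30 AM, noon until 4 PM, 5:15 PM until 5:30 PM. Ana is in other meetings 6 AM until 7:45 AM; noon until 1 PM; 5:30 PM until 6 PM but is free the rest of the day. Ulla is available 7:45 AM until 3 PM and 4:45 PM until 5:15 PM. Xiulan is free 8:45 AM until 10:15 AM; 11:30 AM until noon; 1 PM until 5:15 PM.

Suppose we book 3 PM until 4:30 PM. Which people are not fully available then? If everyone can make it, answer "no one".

Tara free: 07:45-12:00, 12:30-15:15, 16:15-18:00 (invert busy blocks within the working day).
Luca free: 06:00-10:30, 12:00-16:00, 17:15-17:30.
Ana free: 07:45-12:00, 13:00-17:30 (invert busy blocks within the working day).
Ulla free: 07:45-15:00, 16:45-17:15.
Xiulan free: 08:45-10:15, 11:30-12:00, 13:00-17:15.
Tara: not fully free for 15:00-16:30. Luca: not fully free for 15:00-16:30. Ana: free for 15:00-16:30. Ulla: not fully free for 15:00-16:30. Xiulan: free for 15:00-16:30.

Luca, Tara, Ulla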